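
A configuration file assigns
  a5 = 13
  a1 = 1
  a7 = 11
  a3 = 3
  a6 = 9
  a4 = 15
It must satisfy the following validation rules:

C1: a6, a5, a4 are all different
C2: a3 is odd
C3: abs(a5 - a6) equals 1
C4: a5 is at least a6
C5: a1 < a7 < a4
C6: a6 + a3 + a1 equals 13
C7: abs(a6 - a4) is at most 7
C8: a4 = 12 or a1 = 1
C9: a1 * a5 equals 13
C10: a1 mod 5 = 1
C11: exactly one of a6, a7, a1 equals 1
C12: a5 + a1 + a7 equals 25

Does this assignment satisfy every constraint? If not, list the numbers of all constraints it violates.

The assignment fails constraint 3.

C1: values 9, 13, 15 are pairwise distinct — OK.
C2: a3 = 3 is odd — OK.
C3: abs(13 - 9) = 4, not 1 — violated.
C4: a5 = 13, a6 = 9; 13 ≥ 9 — OK.
C5: values 1 < 11 < 15 — OK.
C6: a6 + a3 + a1 = 9 + 3 + 1 = 13 — OK.
C7: abs(9 - 15) = 6; 6 ≤ 7 — OK.
C8: a4 = 15 ≠ 12, but a1 = 1 = 1 (second disjunct) — OK.
C9: a1 * a5 = 1 * 13 = 13 — OK.
C10: 1 mod 5 = 1 — OK.
C11: a6=9, a7=11, a1=1; 1 of them equals 1 — OK.
C12: a5 + a1 + a7 = 13 + 1 + 11 = 25 — OK.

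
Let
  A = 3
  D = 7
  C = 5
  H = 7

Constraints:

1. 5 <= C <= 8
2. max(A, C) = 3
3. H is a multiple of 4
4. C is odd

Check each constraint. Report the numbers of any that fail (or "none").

The assignment fails constraints 2, 3.

1. C = 5 lies in [5, 8] — holds.
2. max(3, 5) = 5, not 3 — does not hold.
3. 7 = 4*1 + 3, so 4 does not divide 7 — does not hold.
4. C = 5 is odd — holds.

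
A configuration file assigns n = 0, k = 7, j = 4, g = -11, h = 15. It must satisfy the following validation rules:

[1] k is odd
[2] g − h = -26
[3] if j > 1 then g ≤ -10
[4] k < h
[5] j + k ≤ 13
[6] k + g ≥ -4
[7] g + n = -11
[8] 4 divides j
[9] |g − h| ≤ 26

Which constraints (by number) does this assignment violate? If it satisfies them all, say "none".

The assignment satisfies every constraint.

[1] k = 7 is odd — holds.
[2] g − h = -11 − 15 = -26 — holds.
[3] j = 4 > 1, so we need g ≤ -10; g = -11 ≤ -10 — holds.
[4] k = 7, h = 15; 7 < 15 — holds.
[5] j + k = 4 + 7 = 11; 11 ≤ 13 — holds.
[6] k + g = 7 + (-11) = -4; -4 ≥ -4 — holds.
[7] g + n = -11 + 0 = -11 — holds.
[8] 4 / 4 = 1, so 4 divides 4 — holds.
[9] |-11 − 15| = 26; 26 ≤ 26 — holds.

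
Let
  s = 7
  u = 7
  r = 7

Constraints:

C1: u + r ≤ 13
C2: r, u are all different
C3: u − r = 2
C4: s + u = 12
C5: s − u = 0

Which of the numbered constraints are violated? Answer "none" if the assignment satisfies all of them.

C1: u + r = 7 + 7 = 14; 14 > 13, bound 13 not met — violated.
C2: r = u = 7, not all different — violated.
C3: u − r = 7 − 7 = 0, not 2 — violated.
C4: s + u = 7 + 7 = 14, not 12 — violated.
C5: s − u = 7 − 7 = 0 — satisfied.

Violated: 1, 2, 3, and 4.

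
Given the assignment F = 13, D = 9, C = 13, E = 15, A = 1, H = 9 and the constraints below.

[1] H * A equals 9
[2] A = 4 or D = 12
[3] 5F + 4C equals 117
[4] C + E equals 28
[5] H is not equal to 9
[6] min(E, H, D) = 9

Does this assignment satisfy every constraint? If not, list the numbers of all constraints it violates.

[1] H * A = 9 * 1 = 9 — satisfied.
[2] A = 1 ≠ 4 and D = 9 ≠ 12; both disjuncts false — violated.
[3] 5F + 4C = 5(13) + 4(13) = 117 — satisfied.
[4] C + E = 13 + 15 = 28 — satisfied.
[5] H = 9, but 9 is required to differ — violated.
[6] min(15, 9, 9) = 9 — satisfied.

Constraints 2, 5 do not hold.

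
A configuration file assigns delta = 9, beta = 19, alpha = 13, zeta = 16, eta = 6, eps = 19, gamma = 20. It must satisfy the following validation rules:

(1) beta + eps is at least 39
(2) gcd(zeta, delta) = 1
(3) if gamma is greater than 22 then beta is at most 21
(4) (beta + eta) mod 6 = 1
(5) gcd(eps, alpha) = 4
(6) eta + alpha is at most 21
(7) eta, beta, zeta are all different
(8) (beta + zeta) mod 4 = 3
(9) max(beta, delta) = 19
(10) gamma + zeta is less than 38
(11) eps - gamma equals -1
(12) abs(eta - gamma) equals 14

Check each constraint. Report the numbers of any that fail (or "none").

(1) beta + eps = 19 + 19 = 38; 38 < 39, bound 39 not met — violated.
(2) gcd(16, 9) = 1 — satisfied.
(3) gamma = 20, not > 22; antecedent false, conditional vacuously true — satisfied.
(4) beta + eta = 25; 25 mod 6 = 1 — satisfied.
(5) gcd(19, 13) = 1, not 4 — violated.
(6) eta + alpha = 6 + 13 = 19; 19 ≤ 21 — satisfied.
(7) values 6, 19, 16 are pairwise distinct — satisfied.
(8) beta + zeta = 35; 35 mod 4 = 3 — satisfied.
(9) max(19, 9) = 19 — satisfied.
(10) gamma + zeta = 20 + 16 = 36; 36 < 38 — satisfied.
(11) eps - gamma = 19 - 20 = -1 — satisfied.
(12) abs(6 - 20) = 14 — satisfied.

Violated: 1 and 5.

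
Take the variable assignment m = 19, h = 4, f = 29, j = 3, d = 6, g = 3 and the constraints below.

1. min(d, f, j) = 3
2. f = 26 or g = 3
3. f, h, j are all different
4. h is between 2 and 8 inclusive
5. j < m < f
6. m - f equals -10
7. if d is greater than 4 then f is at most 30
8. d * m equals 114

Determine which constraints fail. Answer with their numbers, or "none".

No violations.

1. min(6, 29, 3) = 3 — holds.
2. f = 29 ≠ 26, but g = 3 = 3 (second disjunct) — holds.
3. values 29, 4, 3 are pairwise distinct — holds.
4. h = 4 lies in [2, 8] — holds.
5. values 3 < 19 < 29 — holds.
6. m - f = 19 - 29 = -10 — holds.
7. d = 6 > 4, so we need f ≤ 30; f = 29 ≤ 30 — holds.
8. d * m = 6 * 19 = 114 — holds.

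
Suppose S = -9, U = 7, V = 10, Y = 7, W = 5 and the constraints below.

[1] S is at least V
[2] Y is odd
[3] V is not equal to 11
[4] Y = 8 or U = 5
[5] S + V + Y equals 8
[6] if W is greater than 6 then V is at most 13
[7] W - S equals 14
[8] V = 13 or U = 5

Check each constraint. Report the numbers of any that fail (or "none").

The assignment fails constraints 1, 4, 8.

[1] S = -9, V = 10; -9 < 10 (want ≥) — violated.
[2] Y = 7 is odd — OK.
[3] V = 10, and 10 ≠ 11 — OK.
[4] Y = 7 ≠ 8 and U = 7 ≠ 5; both disjuncts false — violated.
[5] S + V + Y = -9 + 10 + 7 = 8 — OK.
[6] W = 5, not > 6; antecedent false, conditional vacuously true — OK.
[7] W - S = 5 - (-9) = 14 — OK.
[8] V = 10 ≠ 13 and U = 7 ≠ 5; both disjuncts false — violated.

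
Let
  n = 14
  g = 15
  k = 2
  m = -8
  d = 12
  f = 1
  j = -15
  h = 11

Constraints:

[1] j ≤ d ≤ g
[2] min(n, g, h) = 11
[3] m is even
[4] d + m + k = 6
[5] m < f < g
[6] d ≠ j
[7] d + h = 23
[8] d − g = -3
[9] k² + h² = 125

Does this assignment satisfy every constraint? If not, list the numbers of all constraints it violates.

All constraints are satisfied.

[1] values -15 ≤ 12 ≤ 15  holds
[2] min(14, 15, 11) = 11  holds
[3] m = -8 is even  holds
[4] d + m + k = 12 + (-8) + 2 = 6  holds
[5] values -8 < 1 < 15  holds
[6] d = 12, j = -15; distinct  holds
[7] d + h = 12 + 11 = 23  holds
[8] d − g = 12 − 15 = -3  holds
[9] k² + h² = 2² + 11² = 4 + 121 = 125  holds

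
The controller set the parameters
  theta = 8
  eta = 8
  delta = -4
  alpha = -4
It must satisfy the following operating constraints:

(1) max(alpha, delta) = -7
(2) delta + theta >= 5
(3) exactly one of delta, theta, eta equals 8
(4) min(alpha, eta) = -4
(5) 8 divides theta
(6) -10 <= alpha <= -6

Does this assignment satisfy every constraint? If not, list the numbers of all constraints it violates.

Constraints 1, 2, 3, and 6 are violated.

(1) max(-4, -4) = -4, not -7  ✘
(2) delta + theta = -4 + 8 = 4; 4 < 5, bound 5 not met  ✘
(3) delta=-4, theta=8, eta=8; 2 of them equal 8, not exactly one  ✘
(4) min(-4, 8) = -4  ✔
(5) 8 / 8 = 1, so 8 divides 8  ✔
(6) alpha = -4 is outside [-10, -6]  ✘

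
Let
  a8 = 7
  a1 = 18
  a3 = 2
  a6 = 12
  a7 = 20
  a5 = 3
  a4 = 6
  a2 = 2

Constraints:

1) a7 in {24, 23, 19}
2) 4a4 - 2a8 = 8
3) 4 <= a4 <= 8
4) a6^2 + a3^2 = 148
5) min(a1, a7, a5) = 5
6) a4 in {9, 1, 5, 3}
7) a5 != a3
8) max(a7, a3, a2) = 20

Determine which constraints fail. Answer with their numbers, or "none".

1) a7 = 20 is not in {24, 23, 19} — does not hold.
2) 4a4 - 2a8 = 4(6) - 2(7) = 10, not 8 — does not hold.
3) a4 = 6 lies in [4, 8] — holds.
4) a6^2 + a3^2 = 12^2 + 2^2 = 144 + 4 = 148 — holds.
5) min(18, 20, 3) = 3, not 5 — does not hold.
6) a4 = 6 is not in {9, 1, 5, 3} — does not hold.
7) a5 = 3, a3 = 2; distinct — holds.
8) max(20, 2, 2) = 20 — holds.

Constraints 1, 2, 5, and 6 do not hold.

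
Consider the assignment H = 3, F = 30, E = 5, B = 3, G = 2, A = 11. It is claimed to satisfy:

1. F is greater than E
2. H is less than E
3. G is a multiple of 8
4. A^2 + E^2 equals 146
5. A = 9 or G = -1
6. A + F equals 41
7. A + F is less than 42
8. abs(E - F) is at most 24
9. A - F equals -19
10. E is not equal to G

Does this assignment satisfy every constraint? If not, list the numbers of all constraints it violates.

1. F = 30, E = 5; 30 > 5  ✓
2. H = 3, E = 5; 3 < 5  ✓
3. 2 = 8*0 + 2, so 8 does not divide 2  ✗
4. A^2 + E^2 = 11^2 + 5^2 = 121 + 25 = 146  ✓
5. A = 11 ≠ 9 and G = 2 ≠ -1; both disjuncts false  ✗
6. A + F = 11 + 30 = 41  ✓
7. A + F = 11 + 30 = 41; 41 < 42  ✓
8. abs(5 - 30) = 25; 25 > 24, exceeds bound 24  ✗
9. A - F = 11 - 30 = -19  ✓
10. E = 5, G = 2; distinct  ✓

No — constraints 3, 5, 8 are not satisfied.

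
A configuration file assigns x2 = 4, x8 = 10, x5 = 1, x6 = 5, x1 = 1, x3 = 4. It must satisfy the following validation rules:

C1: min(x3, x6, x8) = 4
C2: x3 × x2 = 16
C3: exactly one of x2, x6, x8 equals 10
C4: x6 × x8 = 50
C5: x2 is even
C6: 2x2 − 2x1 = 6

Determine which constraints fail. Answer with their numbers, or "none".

C1: min(4, 5, 10) = 4 — holds.
C2: x3 × x2 = 4 × 4 = 16 — holds.
C3: x2=4, x6=5, x8=10; 1 of them equals 10 — holds.
C4: x6 × x8 = 5 × 10 = 50 — holds.
C5: x2 = 4 is even — holds.
C6: 2x2 − 2x1 = 2(4) − 2(1) = 6 — holds.

All constraints are satisfied.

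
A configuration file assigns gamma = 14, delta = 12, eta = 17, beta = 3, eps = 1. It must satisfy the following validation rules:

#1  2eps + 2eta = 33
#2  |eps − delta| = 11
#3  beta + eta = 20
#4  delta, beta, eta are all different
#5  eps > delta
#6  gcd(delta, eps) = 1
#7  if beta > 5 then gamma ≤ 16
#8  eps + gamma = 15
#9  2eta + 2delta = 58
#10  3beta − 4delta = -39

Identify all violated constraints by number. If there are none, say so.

#1 2eps + 2eta = 2(1) + 2(17) = 36, not 33 — does not hold.
#2 |1 − 12| = 11 — holds.
#3 beta + eta = 3 + 17 = 20 — holds.
#4 values 12, 3, 17 are pairwise distinct — holds.
#5 eps = 1, delta = 12; 1 ≤ 12 (want >) — does not hold.
#6 gcd(12, 1) = 1 — holds.
#7 beta = 3, not > 5; antecedent false, conditional vacuously true — holds.
#8 eps + gamma = 1 + 14 = 15 — holds.
#9 2eta + 2delta = 2(17) + 2(12) = 58 — holds.
#10 3beta − 4delta = 3(3) − 4(12) = -39 — holds.

No — constraints 1 and 5 are not satisfied.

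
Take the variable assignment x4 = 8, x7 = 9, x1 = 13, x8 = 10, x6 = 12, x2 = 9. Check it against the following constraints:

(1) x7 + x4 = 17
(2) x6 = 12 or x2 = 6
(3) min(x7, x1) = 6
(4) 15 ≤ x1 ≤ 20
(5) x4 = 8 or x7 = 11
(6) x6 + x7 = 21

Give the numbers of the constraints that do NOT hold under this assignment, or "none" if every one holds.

No — constraints 3, 4 are not satisfied.

(1) x7 + x4 = 9 + 8 = 17  holds
(2) x6 = 12 = 12 (first disjunct)  holds
(3) min(9, 13) = 9, not 6  fails
(4) x1 = 13 is outside [15, 20]  fails
(5) x4 = 8 = 8 (first disjunct)  holds
(6) x6 + x7 = 12 + 9 = 21  holds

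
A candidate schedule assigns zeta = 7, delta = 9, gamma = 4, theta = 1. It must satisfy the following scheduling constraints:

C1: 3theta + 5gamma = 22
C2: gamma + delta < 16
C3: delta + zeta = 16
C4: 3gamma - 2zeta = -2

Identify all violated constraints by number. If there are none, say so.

The assignment fails constraint 1.

C1: 3theta + 5gamma = 3(1) + 5(4) = 23, not 22 — violated.
C2: gamma + delta = 4 + 9 = 13; 13 < 16 — OK.
C3: delta + zeta = 9 + 7 = 16 — OK.
C4: 3gamma - 2zeta = 3(4) - 2(7) = -2 — OK.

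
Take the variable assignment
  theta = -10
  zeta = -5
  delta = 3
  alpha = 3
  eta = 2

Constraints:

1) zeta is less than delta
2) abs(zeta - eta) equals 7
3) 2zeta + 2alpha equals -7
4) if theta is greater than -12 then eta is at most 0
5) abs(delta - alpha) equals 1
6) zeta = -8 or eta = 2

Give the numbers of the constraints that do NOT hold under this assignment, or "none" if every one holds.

The assignment fails constraints 3, 4, and 5.

1) zeta = -5, delta = 3; -5 < 3 — satisfied.
2) abs(-5 - 2) = 7 — satisfied.
3) 2zeta + 2alpha = 2(-5) + 2(3) = -4, not -7 — violated.
4) theta = -10 > -12, so we need eta ≤ 0; but eta = 2 > 0 — violated.
5) abs(3 - 3) = 0, not 1 — violated.
6) zeta = -5 ≠ -8, but eta = 2 = 2 (second disjunct) — satisfied.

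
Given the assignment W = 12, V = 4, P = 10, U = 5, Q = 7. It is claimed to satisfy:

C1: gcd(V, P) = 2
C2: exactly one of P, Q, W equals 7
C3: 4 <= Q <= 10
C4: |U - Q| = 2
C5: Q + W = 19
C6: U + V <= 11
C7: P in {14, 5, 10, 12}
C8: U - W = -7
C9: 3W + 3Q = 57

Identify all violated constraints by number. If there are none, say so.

Yes — all constraints hold.

C1: gcd(4, 10) = 2  ✓
C2: P=10, Q=7, W=12; 1 of them equals 7  ✓
C3: Q = 7 lies in [4, 10]  ✓
C4: |5 - 7| = 2  ✓
C5: Q + W = 7 + 12 = 19  ✓
C6: U + V = 5 + 4 = 9; 9 ≤ 11  ✓
C7: P = 10 is in {14, 5, 10, 12}  ✓
C8: U - W = 5 - 12 = -7  ✓
C9: 3W + 3Q = 3(12) + 3(7) = 57  ✓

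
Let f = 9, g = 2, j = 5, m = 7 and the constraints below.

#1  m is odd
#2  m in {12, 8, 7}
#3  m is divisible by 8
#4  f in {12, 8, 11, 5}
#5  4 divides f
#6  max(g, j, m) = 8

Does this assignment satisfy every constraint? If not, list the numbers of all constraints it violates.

Constraints 3, 4, 5, and 6 are violated.

#1 m = 7 is odd — holds.
#2 m = 7 is in {12, 8, 7} — holds.
#3 7 = 8*0 + 7, so 8 does not divide 7 — fails.
#4 f = 9 is not in {12, 8, 11, 5} — fails.
#5 9 = 4*2 + 1, so 4 does not divide 9 — fails.
#6 max(2, 5, 7) = 7, not 8 — fails.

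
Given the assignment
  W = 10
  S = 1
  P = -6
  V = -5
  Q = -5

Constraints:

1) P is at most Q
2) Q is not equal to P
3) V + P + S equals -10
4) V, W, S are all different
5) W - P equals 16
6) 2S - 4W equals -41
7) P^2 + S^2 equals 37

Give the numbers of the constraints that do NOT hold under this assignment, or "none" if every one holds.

Constraint 6 is violated.

1) P = -6, Q = -5; -6 ≤ -5 — OK.
2) Q = -5, P = -6; distinct — OK.
3) V + P + S = -5 + (-6) + 1 = -10 — OK.
4) values -5, 10, 1 are pairwise distinct — OK.
5) W - P = 10 - (-6) = 16 — OK.
6) 2S - 4W = 2(1) - 4(10) = -38, not -41 — violated.
7) P^2 + S^2 = (-6)^2 + 1^2 = 36 + 1 = 37 — OK.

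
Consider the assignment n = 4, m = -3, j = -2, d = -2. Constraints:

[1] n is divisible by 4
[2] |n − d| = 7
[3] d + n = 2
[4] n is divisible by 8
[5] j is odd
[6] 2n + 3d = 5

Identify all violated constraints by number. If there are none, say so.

[1] 4 / 4 = 1, so 4 divides 4  ✓
[2] |4 − (-2)| = 6, not 7  ✗
[3] d + n = -2 + 4 = 2  ✓
[4] 4 = 8×0 + 4, so 8 does not divide 4  ✗
[5] j = -2 is even  ✗
[6] 2n + 3d = 2(4) + 3(-2) = 2, not 5  ✗

Violated: 2, 4, 5, and 6.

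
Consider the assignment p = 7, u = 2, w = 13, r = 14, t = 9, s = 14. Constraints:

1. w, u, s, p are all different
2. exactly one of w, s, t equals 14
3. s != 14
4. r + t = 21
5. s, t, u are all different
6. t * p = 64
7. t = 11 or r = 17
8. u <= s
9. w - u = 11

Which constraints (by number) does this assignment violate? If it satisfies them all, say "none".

1. values 13, 2, 14, 7 are pairwise distinct — holds.
2. w=13, s=14, t=9; 1 of them equals 14 — holds.
3. s = 14, but 14 is required to differ — fails.
4. r + t = 14 + 9 = 23, not 21 — fails.
5. values 14, 9, 2 are pairwise distinct — holds.
6. t * p = 9 * 7 = 63, not 64 — fails.
7. t = 9 ≠ 11 and r = 14 ≠ 17; both disjuncts false — fails.
8. u = 2, s = 14; 2 ≤ 14 — holds.
9. w - u = 13 - 2 = 11 — holds.

No — constraints 3, 4, 6, and 7 are not satisfied.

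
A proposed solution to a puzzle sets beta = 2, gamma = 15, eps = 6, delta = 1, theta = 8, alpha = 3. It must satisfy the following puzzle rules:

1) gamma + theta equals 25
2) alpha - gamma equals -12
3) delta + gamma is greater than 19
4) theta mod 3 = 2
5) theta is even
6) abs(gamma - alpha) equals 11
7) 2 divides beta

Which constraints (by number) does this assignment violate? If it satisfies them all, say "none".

Constraints 1, 3, 6 are violated.

1) gamma + theta = 15 + 8 = 23, not 25  ✗
2) alpha - gamma = 3 - 15 = -12  ✓
3) delta + gamma = 1 + 15 = 16; 16 ≤ 19, bound 19 not met  ✗
4) 8 mod 3 = 2  ✓
5) theta = 8 is even  ✓
6) abs(15 - 3) = 12, not 11  ✗
7) 2 / 2 = 1, so 2 divides 2  ✓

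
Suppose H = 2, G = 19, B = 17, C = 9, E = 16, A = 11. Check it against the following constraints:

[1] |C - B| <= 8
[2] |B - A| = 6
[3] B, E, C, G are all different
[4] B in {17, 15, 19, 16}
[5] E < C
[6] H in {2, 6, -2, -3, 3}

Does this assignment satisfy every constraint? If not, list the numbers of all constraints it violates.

Constraint 5 does not hold.

[1] |9 - 17| = 8; 8 ≤ 8  ✔
[2] |17 - 11| = 6  ✔
[3] values 17, 16, 9, 19 are pairwise distinct  ✔
[4] B = 17 is in {17, 15, 19, 16}  ✔
[5] E = 16, C = 9; 16 ≥ 9 (want <)  ✘
[6] H = 2 is in {2, 6, -2, -3, 3}  ✔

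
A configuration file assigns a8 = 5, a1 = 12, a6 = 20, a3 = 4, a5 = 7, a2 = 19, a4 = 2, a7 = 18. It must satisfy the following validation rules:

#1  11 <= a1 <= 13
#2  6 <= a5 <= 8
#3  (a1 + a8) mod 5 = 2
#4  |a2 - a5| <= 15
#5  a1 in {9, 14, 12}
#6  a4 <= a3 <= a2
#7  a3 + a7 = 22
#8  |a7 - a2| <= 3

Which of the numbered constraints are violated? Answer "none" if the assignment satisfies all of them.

No violations.

#1 a1 = 12 lies in [11, 13]  OK
#2 a5 = 7 lies in [6, 8]  OK
#3 a1 + a8 = 17; 17 mod 5 = 2  OK
#4 |19 - 7| = 12; 12 ≤ 15  OK
#5 a1 = 12 is in {9, 14, 12}  OK
#6 values 2 <= 4 <= 19  OK
#7 a3 + a7 = 4 + 18 = 22  OK
#8 |18 - 19| = 1; 1 ≤ 3  OK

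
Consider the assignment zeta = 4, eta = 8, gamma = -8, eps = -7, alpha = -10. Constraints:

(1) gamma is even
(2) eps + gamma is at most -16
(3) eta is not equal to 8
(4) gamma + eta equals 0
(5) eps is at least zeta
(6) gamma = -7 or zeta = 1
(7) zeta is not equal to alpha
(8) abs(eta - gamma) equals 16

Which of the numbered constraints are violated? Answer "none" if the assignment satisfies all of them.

No — constraints 2, 3, 5, and 6 are not satisfied.

(1) gamma = -8 is even — satisfied.
(2) eps + gamma = -7 + (-8) = -15; -15 > -16, bound -16 not met — violated.
(3) eta = 8, but 8 is required to differ — violated.
(4) gamma + eta = -8 + 8 = 0 — satisfied.
(5) eps = -7, zeta = 4; -7 < 4 (want ≥) — violated.
(6) gamma = -8 ≠ -7 and zeta = 4 ≠ 1; both disjuncts false — violated.
(7) zeta = 4, alpha = -10; distinct — satisfied.
(8) abs(8 - (-8)) = 16 — satisfied.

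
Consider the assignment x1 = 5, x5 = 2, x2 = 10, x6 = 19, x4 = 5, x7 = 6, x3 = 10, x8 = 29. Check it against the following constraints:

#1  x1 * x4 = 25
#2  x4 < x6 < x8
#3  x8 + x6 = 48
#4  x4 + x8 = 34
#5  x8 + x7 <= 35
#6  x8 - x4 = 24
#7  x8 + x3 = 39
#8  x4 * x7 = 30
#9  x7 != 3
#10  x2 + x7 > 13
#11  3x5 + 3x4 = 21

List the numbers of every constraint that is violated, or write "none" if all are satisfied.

#1 x1 * x4 = 5 * 5 = 25  OK
#2 values 5 < 19 < 29  OK
#3 x8 + x6 = 29 + 19 = 48  OK
#4 x4 + x8 = 5 + 29 = 34  OK
#5 x8 + x7 = 29 + 6 = 35; 35 ≤ 35  OK
#6 x8 - x4 = 29 - 5 = 24  OK
#7 x8 + x3 = 29 + 10 = 39  OK
#8 x4 * x7 = 5 * 6 = 30  OK
#9 x7 = 6, and 6 ≠ 3  OK
#10 x2 + x7 = 10 + 6 = 16; 16 > 13  OK
#11 3x5 + 3x4 = 3(2) + 3(5) = 21  OK

The assignment satisfies every constraint.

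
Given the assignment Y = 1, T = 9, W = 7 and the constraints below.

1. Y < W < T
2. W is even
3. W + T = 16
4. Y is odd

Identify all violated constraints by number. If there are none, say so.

Constraint 2 is violated.

1. values 1 < 7 < 9  true
2. W = 7 is odd  false
3. W + T = 7 + 9 = 16  true
4. Y = 1 is odd  true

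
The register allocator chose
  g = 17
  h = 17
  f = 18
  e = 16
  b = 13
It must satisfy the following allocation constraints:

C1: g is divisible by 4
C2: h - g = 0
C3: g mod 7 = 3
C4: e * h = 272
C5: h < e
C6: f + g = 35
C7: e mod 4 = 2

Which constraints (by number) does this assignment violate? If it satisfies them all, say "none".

C1: 17 = 4*4 + 1, so 4 does not divide 17 — violated.
C2: h - g = 17 - 17 = 0 — satisfied.
C3: 17 mod 7 = 3 — satisfied.
C4: e * h = 16 * 17 = 272 — satisfied.
C5: h = 17, e = 16; 17 ≥ 16 (want <) — violated.
C6: f + g = 18 + 17 = 35 — satisfied.
C7: 16 mod 4 = 0, not 2 — violated.

Constraints 1, 5, 7 are violated.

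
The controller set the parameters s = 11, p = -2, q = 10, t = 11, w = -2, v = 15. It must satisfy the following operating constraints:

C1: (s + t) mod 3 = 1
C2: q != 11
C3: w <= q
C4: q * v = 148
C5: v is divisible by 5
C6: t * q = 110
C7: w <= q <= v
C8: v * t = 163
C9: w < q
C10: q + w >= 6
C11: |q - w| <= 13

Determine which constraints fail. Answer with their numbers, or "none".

Constraints 4 and 8 do not hold.

C1: s + t = 22; 22 mod 3 = 1  OK
C2: q = 10, and 10 ≠ 11  OK
C3: w = -2, q = 10; -2 ≤ 10  OK
C4: q * v = 10 * 15 = 150, not 148  FAIL
C5: 15 / 5 = 3, so 5 divides 15  OK
C6: t * q = 11 * 10 = 110  OK
C7: values -2 <= 10 <= 15  OK
C8: v * t = 15 * 11 = 165, not 163  FAIL
C9: w = -2, q = 10; -2 < 10  OK
C10: q + w = 10 + (-2) = 8; 8 ≥ 6  OK
C11: |10 - (-2)| = 12; 12 ≤ 13  OK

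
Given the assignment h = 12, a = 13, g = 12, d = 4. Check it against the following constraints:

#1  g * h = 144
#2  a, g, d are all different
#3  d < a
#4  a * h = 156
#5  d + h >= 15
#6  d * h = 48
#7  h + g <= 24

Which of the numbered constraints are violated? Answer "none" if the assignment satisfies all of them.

No violations.

#1 g * h = 12 * 12 = 144  yes
#2 values 13, 12, 4 are pairwise distinct  yes
#3 d = 4, a = 13; 4 < 13  yes
#4 a * h = 13 * 12 = 156  yes
#5 d + h = 4 + 12 = 16; 16 ≥ 15  yes
#6 d * h = 4 * 12 = 48  yes
#7 h + g = 12 + 12 = 24; 24 ≤ 24  yes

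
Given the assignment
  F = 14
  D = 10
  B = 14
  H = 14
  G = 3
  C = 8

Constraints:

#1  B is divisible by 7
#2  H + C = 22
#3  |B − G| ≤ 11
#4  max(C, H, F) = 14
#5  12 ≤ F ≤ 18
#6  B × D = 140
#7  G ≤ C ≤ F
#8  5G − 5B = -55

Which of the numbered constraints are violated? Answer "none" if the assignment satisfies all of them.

Yes — all constraints hold.

#1 14 / 7 = 2, so 7 divides 14  yes
#2 H + C = 14 + 8 = 22  yes
#3 |14 − 3| = 11; 11 ≤ 11  yes
#4 max(8, 14, 14) = 14  yes
#5 F = 14 lies in [12, 18]  yes
#6 B × D = 14 × 10 = 140  yes
#7 values 3 ≤ 8 ≤ 14  yes
#8 5G − 5B = 5(3) − 5(14) = -55  yes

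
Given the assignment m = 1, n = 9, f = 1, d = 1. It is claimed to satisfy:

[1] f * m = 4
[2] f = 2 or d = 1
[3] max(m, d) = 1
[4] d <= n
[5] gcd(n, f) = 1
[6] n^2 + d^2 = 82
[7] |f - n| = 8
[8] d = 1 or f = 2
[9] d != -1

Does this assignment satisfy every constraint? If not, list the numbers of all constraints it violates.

[1] f * m = 1 * 1 = 1, not 4 — violated.
[2] f = 1 ≠ 2, but d = 1 = 1 (second disjunct) — OK.
[3] max(1, 1) = 1 — OK.
[4] d = 1, n = 9; 1 ≤ 9 — OK.
[5] gcd(9, 1) = 1 — OK.
[6] n^2 + d^2 = 9^2 + 1^2 = 81 + 1 = 82 — OK.
[7] |1 - 9| = 8 — OK.
[8] d = 1 = 1 (first disjunct) — OK.
[9] d = 1, and 1 ≠ -1 — OK.

The assignment fails constraint 1.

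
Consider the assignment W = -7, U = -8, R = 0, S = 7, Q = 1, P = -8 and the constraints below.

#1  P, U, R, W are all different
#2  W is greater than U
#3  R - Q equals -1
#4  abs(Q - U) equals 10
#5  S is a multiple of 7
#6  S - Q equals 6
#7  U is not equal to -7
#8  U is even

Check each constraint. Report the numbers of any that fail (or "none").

#1 P = U = -8, not all different — violated.
#2 W = -7, U = -8; -7 > -8 — OK.
#3 R - Q = 0 - 1 = -1 — OK.
#4 abs(1 - (-8)) = 9, not 10 — violated.
#5 7 / 7 = 1, so 7 divides 7 — OK.
#6 S - Q = 7 - 1 = 6 — OK.
#7 U = -8, and -8 ≠ -7 — OK.
#8 U = -8 is even — OK.

No — constraints 1 and 4 are not satisfied.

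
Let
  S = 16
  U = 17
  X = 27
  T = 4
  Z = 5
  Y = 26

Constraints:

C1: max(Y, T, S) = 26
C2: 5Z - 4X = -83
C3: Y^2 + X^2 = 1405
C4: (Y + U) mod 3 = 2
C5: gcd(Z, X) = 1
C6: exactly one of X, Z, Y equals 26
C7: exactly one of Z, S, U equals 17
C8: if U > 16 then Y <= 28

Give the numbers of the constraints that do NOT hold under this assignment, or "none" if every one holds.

C1: max(26, 4, 16) = 26 — satisfied.
C2: 5Z - 4X = 5(5) - 4(27) = -83 — satisfied.
C3: Y^2 + X^2 = 26^2 + 27^2 = 676 + 729 = 1405 — satisfied.
C4: Y + U = 43; 43 mod 3 = 1, not 2 — violated.
C5: gcd(5, 27) = 1 — satisfied.
C6: X=27, Z=5, Y=26; 1 of them equals 26 — satisfied.
C7: Z=5, S=16, U=17; 1 of them equals 17 — satisfied.
C8: U = 17 > 16, so we need Y ≤ 28; Y = 26 ≤ 28 — satisfied.

Constraint 4 does not hold.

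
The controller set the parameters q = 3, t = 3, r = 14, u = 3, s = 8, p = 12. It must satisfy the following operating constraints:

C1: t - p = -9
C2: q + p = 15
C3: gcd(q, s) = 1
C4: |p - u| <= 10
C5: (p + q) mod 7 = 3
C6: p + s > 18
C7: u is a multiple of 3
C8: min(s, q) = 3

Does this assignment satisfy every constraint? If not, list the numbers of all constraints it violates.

Constraint 5 is violated.

C1: t - p = 3 - 12 = -9 — satisfied.
C2: q + p = 3 + 12 = 15 — satisfied.
C3: gcd(3, 8) = 1 — satisfied.
C4: |12 - 3| = 9; 9 ≤ 10 — satisfied.
C5: p + q = 15; 15 mod 7 = 1, not 3 — violated.
C6: p + s = 12 + 8 = 20; 20 > 18 — satisfied.
C7: 3 / 3 = 1, so 3 divides 3 — satisfied.
C8: min(8, 3) = 3 — satisfied.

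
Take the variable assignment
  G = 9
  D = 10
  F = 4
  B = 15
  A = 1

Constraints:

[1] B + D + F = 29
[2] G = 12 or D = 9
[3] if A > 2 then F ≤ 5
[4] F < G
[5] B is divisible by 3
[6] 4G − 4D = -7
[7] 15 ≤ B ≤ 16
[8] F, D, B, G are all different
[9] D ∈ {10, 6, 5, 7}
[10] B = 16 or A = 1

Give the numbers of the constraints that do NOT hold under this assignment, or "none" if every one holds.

[1] B + D + F = 15 + 10 + 4 = 29  holds
[2] G = 9 ≠ 12 and D = 10 ≠ 9; both disjuncts false  fails
[3] A = 1, not > 2; antecedent false, conditional vacuously true  holds
[4] F = 4, G = 9; 4 < 9  holds
[5] 15 / 3 = 5, so 3 divides 15  holds
[6] 4G − 4D = 4(9) − 4(10) = -4, not -7  fails
[7] B = 15 lies in [15, 16]  holds
[8] values 4, 10, 15, 9 are pairwise distinct  holds
[9] D = 10 is in {10, 6, 5, 7}  holds
[10] B = 15 ≠ 16, but A = 1 = 1 (second disjunct)  holds

Constraints 2, 6 do not hold.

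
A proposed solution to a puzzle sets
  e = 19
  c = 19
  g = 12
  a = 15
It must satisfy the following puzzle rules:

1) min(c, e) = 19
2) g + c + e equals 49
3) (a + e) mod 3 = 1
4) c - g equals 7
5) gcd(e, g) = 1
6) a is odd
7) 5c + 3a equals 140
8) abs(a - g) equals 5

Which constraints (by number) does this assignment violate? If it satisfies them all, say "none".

1) min(19, 19) = 19 — satisfied.
2) g + c + e = 12 + 19 + 19 = 50, not 49 — violated.
3) a + e = 34; 34 mod 3 = 1 — satisfied.
4) c - g = 19 - 12 = 7 — satisfied.
5) gcd(19, 12) = 1 — satisfied.
6) a = 15 is odd — satisfied.
7) 5c + 3a = 5(19) + 3(15) = 140 — satisfied.
8) abs(15 - 12) = 3, not 5 — violated.

No — constraints 2, 8 are not satisfied.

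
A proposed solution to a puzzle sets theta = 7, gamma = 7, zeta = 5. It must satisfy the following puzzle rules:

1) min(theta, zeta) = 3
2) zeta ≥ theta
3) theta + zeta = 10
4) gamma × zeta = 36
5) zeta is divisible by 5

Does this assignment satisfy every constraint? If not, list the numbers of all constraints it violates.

Constraints 1, 2, 3, and 4 do not hold.

1) min(7, 5) = 5, not 3  ✘
2) zeta = 5, theta = 7; 5 < 7 (want ≥)  ✘
3) theta + zeta = 7 + 5 = 12, not 10  ✘
4) gamma × zeta = 7 × 5 = 35, not 36  ✘
5) 5 / 5 = 1, so 5 divides 5  ✔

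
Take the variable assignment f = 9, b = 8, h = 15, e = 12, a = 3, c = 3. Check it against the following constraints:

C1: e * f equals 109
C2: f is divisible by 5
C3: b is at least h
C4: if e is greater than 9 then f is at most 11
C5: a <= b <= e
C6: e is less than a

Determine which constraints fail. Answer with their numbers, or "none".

Constraints 1, 2, 3, and 6 are violated.

C1: e * f = 12 * 9 = 108, not 109 — does not hold.
C2: 9 = 5*1 + 4, so 5 does not divide 9 — does not hold.
C3: b = 8, h = 15; 8 < 15 (want ≥) — does not hold.
C4: e = 12 > 9, so we need f ≤ 11; f = 9 ≤ 11 — holds.
C5: values 3 <= 8 <= 12 — holds.
C6: e = 12, a = 3; 12 ≥ 3 (want <) — does not hold.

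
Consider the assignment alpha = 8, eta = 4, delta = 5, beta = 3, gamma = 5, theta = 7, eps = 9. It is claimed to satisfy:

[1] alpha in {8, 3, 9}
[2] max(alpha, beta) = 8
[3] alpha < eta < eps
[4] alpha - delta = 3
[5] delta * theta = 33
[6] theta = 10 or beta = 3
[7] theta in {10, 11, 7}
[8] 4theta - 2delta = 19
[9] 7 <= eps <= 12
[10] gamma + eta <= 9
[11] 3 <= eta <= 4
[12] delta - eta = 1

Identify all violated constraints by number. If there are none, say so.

[1] alpha = 8 is in {8, 3, 9} — satisfied.
[2] max(8, 3) = 8 — satisfied.
[3] values 8, 4, 9; alpha = 8 is not < eta = 4 — violated.
[4] alpha - delta = 8 - 5 = 3 — satisfied.
[5] delta * theta = 5 * 7 = 35, not 33 — violated.
[6] theta = 7 ≠ 10, but beta = 3 = 3 (second disjunct) — satisfied.
[7] theta = 7 is in {10, 11, 7} — satisfied.
[8] 4theta - 2delta = 4(7) - 2(5) = 18, not 19 — violated.
[9] eps = 9 lies in [7, 12] — satisfied.
[10] gamma + eta = 5 + 4 = 9; 9 ≤ 9 — satisfied.
[11] eta = 4 lies in [3, 4] — satisfied.
[12] delta - eta = 5 - 4 = 1 — satisfied.

No — constraints 3, 5, and 8 are not satisfied.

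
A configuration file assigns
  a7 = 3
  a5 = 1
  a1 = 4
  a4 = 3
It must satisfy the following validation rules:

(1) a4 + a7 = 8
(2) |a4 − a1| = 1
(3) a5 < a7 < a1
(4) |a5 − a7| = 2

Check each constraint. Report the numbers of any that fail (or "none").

Violated: 1.

(1) a4 + a7 = 3 + 3 = 6, not 8 — violated.
(2) |3 − 4| = 1 — satisfied.
(3) values 1 < 3 < 4 — satisfied.
(4) |1 − 3| = 2 — satisfied.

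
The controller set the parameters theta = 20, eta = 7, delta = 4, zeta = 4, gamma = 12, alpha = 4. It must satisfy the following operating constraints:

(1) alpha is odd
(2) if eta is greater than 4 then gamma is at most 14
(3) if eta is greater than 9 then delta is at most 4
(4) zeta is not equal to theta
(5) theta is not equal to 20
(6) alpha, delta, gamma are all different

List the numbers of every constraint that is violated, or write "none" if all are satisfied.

No — constraints 1, 5, and 6 are not satisfied.

(1) alpha = 4 is even — does not hold.
(2) eta = 7 > 4, so we need gamma ≤ 14; gamma = 12 ≤ 14 — holds.
(3) eta = 7, not > 9; antecedent false, conditional vacuously true — holds.
(4) zeta = 4, theta = 20; distinct — holds.
(5) theta = 20, but 20 is required to differ — does not hold.
(6) alpha = delta = 4, not all different — does not hold.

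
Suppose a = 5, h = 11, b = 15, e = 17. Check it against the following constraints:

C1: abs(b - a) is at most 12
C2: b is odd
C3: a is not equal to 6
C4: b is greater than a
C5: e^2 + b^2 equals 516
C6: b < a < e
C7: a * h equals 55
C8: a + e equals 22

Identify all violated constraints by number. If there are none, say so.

Constraints 5, 6 are violated.

C1: abs(15 - 5) = 10; 10 ≤ 12 — OK.
C2: b = 15 is odd — OK.
C3: a = 5, and 5 ≠ 6 — OK.
C4: b = 15, a = 5; 15 > 5 — OK.
C5: e^2 + b^2 = 17^2 + 15^2 = 289 + 225 = 514, not 516 — violated.
C6: values 15, 5, 17; b = 15 is not < a = 5 — violated.
C7: a * h = 5 * 11 = 55 — OK.
C8: a + e = 5 + 17 = 22 — OK.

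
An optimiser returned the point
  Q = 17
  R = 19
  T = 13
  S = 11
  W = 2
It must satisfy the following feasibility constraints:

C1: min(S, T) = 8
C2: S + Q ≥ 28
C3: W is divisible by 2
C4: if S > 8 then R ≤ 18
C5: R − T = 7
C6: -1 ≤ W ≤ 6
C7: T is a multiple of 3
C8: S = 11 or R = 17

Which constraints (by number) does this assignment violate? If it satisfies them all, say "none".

Violated: 1, 4, 5, and 7.

C1: min(11, 13) = 11, not 8  FAIL
C2: S + Q = 11 + 17 = 28; 28 ≥ 28  OK
C3: 2 / 2 = 1, so 2 divides 2  OK
C4: S = 11 > 8, so we need R ≤ 18; but R = 19 > 18  FAIL
C5: R − T = 19 − 13 = 6, not 7  FAIL
C6: W = 2 lies in [-1, 6]  OK
C7: 13 = 3×4 + 1, so 3 does not divide 13  FAIL
C8: S = 11 = 11 (first disjunct)  OK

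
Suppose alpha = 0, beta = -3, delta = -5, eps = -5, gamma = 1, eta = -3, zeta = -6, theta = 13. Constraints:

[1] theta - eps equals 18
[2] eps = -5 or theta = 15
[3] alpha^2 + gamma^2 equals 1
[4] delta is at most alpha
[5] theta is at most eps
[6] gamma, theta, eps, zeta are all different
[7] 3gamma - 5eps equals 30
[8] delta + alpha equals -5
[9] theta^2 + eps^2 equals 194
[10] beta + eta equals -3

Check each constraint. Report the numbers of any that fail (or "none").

[1] theta - eps = 13 - (-5) = 18  OK
[2] eps = -5 = -5 (first disjunct)  OK
[3] alpha^2 + gamma^2 = 0^2 + 1^2 = 0 + 1 = 1  OK
[4] delta = -5, alpha = 0; -5 ≤ 0  OK
[5] theta = 13, eps = -5; 13 > -5 (want ≤)  FAIL
[6] values 1, 13, -5, -6 are pairwise distinct  OK
[7] 3gamma - 5eps = 3(1) - 5(-5) = 28, not 30  FAIL
[8] delta + alpha = -5 + 0 = -5  OK
[9] theta^2 + eps^2 = 13^2 + (-5)^2 = 169 + 25 = 194  OK
[10] beta + eta = -3 + (-3) = -6, not -3  FAIL

Constraints 5, 7, and 10 are violated.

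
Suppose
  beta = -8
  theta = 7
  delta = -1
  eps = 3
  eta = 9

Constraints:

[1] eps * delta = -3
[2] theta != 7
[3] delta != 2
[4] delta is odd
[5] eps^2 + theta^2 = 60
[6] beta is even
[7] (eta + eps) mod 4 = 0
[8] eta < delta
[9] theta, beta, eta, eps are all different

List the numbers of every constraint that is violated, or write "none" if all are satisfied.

[1] eps * delta = 3 * (-1) = -3 — OK.
[2] theta = 7, but 7 is required to differ — violated.
[3] delta = -1, and -1 ≠ 2 — OK.
[4] delta = -1 is odd — OK.
[5] eps^2 + theta^2 = 3^2 + 7^2 = 9 + 49 = 58, not 60 — violated.
[6] beta = -8 is even — OK.
[7] eta + eps = 12; 12 mod 4 = 0 — OK.
[8] eta = 9, delta = -1; 9 ≥ -1 (want <) — violated.
[9] values 7, -8, 9, 3 are pairwise distinct — OK.

Constraints 2, 5, and 8 do not hold.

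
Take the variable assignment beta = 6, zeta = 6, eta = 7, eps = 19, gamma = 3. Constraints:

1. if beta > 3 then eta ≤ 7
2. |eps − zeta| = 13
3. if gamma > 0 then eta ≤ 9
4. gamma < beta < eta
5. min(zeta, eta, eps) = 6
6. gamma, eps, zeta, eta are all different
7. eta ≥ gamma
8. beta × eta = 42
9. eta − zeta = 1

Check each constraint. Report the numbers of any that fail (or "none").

Yes — all constraints hold.

1. beta = 6 > 3, so we need eta ≤ 7; eta = 7 ≤ 7 — holds.
2. |19 − 6| = 13 — holds.
3. gamma = 3 > 0, so we need eta ≤ 9; eta = 7 ≤ 9 — holds.
4. values 3 < 6 < 7 — holds.
5. min(6, 7, 19) = 6 — holds.
6. values 3, 19, 6, 7 are pairwise distinct — holds.
7. eta = 7, gamma = 3; 7 ≥ 3 — holds.
8. beta × eta = 6 × 7 = 42 — holds.
9. eta − zeta = 7 − 6 = 1 — holds.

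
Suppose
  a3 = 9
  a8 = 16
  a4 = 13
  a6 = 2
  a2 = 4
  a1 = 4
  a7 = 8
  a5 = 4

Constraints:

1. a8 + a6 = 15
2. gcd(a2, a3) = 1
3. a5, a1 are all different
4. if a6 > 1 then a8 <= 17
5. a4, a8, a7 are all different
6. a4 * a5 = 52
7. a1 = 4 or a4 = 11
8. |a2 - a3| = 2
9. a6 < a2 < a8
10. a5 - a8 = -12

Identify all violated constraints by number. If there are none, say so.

The assignment fails constraints 1, 3, 8.

1. a8 + a6 = 16 + 2 = 18, not 15  FAIL
2. gcd(4, 9) = 1  OK
3. a5 = a1 = 4, not all different  FAIL
4. a6 = 2 > 1, so we need a8 ≤ 17; a8 = 16 ≤ 17  OK
5. values 13, 16, 8 are pairwise distinct  OK
6. a4 * a5 = 13 * 4 = 52  OK
7. a1 = 4 = 4 (first disjunct)  OK
8. |4 - 9| = 5, not 2  FAIL
9. values 2 < 4 < 16  OK
10. a5 - a8 = 4 - 16 = -12  OK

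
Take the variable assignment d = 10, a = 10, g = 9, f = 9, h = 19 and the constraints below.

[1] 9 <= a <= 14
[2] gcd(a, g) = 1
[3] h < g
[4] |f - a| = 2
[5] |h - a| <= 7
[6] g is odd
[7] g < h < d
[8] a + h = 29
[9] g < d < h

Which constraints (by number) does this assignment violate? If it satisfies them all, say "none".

[1] a = 10 lies in [9, 14]  OK
[2] gcd(10, 9) = 1  OK
[3] h = 19, g = 9; 19 ≥ 9 (want <)  FAIL
[4] |9 - 10| = 1, not 2  FAIL
[5] |19 - 10| = 9; 9 > 7, exceeds bound 7  FAIL
[6] g = 9 is odd  OK
[7] values 9, 19, 10; h = 19 is not < d = 10  FAIL
[8] a + h = 10 + 19 = 29  OK
[9] values 9 < 10 < 19  OK

Violated: 3, 4, 5, 7.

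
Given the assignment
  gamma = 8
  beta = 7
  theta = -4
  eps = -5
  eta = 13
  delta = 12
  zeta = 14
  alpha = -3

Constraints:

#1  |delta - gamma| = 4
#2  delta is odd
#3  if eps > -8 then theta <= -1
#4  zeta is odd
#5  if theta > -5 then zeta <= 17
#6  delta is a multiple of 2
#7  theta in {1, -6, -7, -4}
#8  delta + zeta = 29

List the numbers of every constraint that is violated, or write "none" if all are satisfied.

Violated: 2, 4, and 8.

#1 |12 - 8| = 4 — holds.
#2 delta = 12 is even — does not hold.
#3 eps = -5 > -8, so we need theta ≤ -1; theta = -4 ≤ -1 — holds.
#4 zeta = 14 is even — does not hold.
#5 theta = -4 > -5, so we need zeta ≤ 17; zeta = 14 ≤ 17 — holds.
#6 12 / 2 = 6, so 2 divides 12 — holds.
#7 theta = -4 is in {1, -6, -7, -4} — holds.
#8 delta + zeta = 12 + 14 = 26, not 29 — does not hold.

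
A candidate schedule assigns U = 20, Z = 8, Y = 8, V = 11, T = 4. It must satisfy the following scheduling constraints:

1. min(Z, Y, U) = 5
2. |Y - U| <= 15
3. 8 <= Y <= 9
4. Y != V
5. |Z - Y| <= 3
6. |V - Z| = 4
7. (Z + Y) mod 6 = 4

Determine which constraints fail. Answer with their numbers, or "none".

Violated: 1, 6.

1. min(8, 8, 20) = 8, not 5  ✘
2. |8 - 20| = 12; 12 ≤ 15  ✔
3. Y = 8 lies in [8, 9]  ✔
4. Y = 8, V = 11; distinct  ✔
5. |8 - 8| = 0; 0 ≤ 3  ✔
6. |11 - 8| = 3, not 4  ✘
7. Z + Y = 16; 16 mod 6 = 4  ✔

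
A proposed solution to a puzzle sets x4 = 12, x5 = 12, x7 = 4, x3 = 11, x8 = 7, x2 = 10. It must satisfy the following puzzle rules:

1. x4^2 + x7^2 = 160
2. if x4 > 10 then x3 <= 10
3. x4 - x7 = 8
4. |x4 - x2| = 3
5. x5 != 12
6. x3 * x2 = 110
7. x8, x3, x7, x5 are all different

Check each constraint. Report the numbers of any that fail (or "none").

1. x4^2 + x7^2 = 12^2 + 4^2 = 144 + 16 = 160  yes
2. x4 = 12 > 10, so we need x3 ≤ 10; but x3 = 11 > 10  no
3. x4 - x7 = 12 - 4 = 8  yes
4. |12 - 10| = 2, not 3  no
5. x5 = 12, but 12 is required to differ  no
6. x3 * x2 = 11 * 10 = 110  yes
7. values 7, 11, 4, 12 are pairwise distinct  yes

Constraints 2, 4, and 5 do not hold.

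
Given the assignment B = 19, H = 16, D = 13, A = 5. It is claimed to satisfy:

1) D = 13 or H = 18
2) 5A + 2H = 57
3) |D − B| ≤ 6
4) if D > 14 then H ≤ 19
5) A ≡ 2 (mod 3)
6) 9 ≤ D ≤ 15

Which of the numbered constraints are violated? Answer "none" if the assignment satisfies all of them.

None — every constraint holds.

1) D = 13 = 13 (first disjunct)  ✓
2) 5A + 2H = 5(5) + 2(16) = 57  ✓
3) |13 − 19| = 6; 6 ≤ 6  ✓
4) D = 13, not > 14; antecedent false, conditional vacuously true  ✓
5) 5 mod 3 = 2  ✓
6) D = 13 lies in [9, 15]  ✓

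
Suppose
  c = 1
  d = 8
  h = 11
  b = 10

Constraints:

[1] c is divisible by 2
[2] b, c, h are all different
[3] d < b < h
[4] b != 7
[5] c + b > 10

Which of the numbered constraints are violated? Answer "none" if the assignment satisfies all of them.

[1] 1 = 2*0 + 1, so 2 does not divide 1 — violated.
[2] values 10, 1, 11 are pairwise distinct — satisfied.
[3] values 8 < 10 < 11 — satisfied.
[4] b = 10, and 10 ≠ 7 — satisfied.
[5] c + b = 1 + 10 = 11; 11 > 10 — satisfied.

The assignment fails constraint 1.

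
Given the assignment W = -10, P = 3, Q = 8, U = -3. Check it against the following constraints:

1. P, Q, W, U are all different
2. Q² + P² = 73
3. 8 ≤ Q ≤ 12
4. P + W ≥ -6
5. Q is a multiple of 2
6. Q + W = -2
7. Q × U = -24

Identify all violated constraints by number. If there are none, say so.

No — constraint 4 is not satisfied.

1. values 3, 8, -10, -3 are pairwise distinct  holds
2. Q² + P² = 8² + 3² = 64 + 9 = 73  holds
3. Q = 8 lies in [8, 12]  holds
4. P + W = 3 + (-10) = -7; -7 < -6, bound -6 not met  fails
5. 8 / 2 = 4, so 2 divides 8  holds
6. Q + W = 8 + (-10) = -2  holds
7. Q × U = 8 × (-3) = -24  holds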